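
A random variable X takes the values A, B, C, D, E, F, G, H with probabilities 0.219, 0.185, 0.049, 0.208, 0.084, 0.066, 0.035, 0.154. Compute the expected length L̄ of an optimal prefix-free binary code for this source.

2.807 bits/symbol

Repeatedly combine the two least-probable nodes; the expected code length is the sum of the merged weights.
merge 7/200 + 49/1000 → 21/250
merge 33/500 + 21/250 → 3/20
merge 21/250 + 3/20 → 117/500
merge 77/500 + 37/200 → 339/1000
merge 26/125 + 219/1000 → 427/1000
merge 117/500 + 339/1000 → 573/1000
merge 427/1000 + 573/1000 → 1
L = 21/250 + 3/20 + 117/500 + 339/1000 + 427/1000 + 573/1000 + 1 = 2807/1000 = 2.807 bits/symbol.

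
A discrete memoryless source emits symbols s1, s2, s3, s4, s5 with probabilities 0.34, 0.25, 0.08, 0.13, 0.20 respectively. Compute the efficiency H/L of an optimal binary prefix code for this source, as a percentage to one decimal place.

98.1%

Entropy H = −Σ p log₂ p ≈ 2.1677 bits.
Huffman merges: 2/25+13/100→21/100; 1/5+21/100→41/100; 1/4+17/50→59/100; 41/100+59/100→1. L = 221/100 ≈ 2.2100.
Efficiency = H/L = 2.1677/2.2100 = 98.1%.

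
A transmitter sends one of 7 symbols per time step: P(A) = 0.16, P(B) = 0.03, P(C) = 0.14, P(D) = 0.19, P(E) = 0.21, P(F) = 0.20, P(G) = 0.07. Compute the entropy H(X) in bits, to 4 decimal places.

H = −Σ pᵢ log₂ pᵢ.
−0.16·log₂(0.16) = 0.4230
−0.03·log₂(0.03) = 0.1518
−0.14·log₂(0.14) = 0.3971
−0.19·log₂(0.19) = 0.4552
−0.21·log₂(0.21) = 0.4728
−0.20·log₂(0.20) = 0.4644
−0.07·log₂(0.07) = 0.2686
Sum ≈ 2.6329 → 2.6329 bits.

2.6329 bits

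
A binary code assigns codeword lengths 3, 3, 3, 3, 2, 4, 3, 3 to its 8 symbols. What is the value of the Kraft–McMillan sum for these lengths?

With common denominator 2^4 = 16: Σ 2^(−ℓᵢ) = 2/16 + 2/16 + 2/16 + 2/16 + 4/16 + 1/16 + 2/16 + 2/16 = 17/16 = 1.0625.

1.0625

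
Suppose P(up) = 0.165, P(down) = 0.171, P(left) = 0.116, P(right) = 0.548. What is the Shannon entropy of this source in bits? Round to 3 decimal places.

1.701 bits

H = −Σ pᵢ log₂ pᵢ.
−0.165·log₂(0.165) = 0.4289
−0.171·log₂(0.171) = 0.4357
−0.116·log₂(0.116) = 0.3605
−0.548·log₂(0.548) = 0.4755
Sum ≈ 1.7006 → 1.701 bits.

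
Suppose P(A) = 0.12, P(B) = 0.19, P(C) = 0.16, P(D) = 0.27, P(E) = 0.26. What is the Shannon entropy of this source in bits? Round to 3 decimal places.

H = −Σ pᵢ log₂ pᵢ.
−0.12·log₂(0.12) = 0.3671
−0.19·log₂(0.19) = 0.4552
−0.16·log₂(0.16) = 0.4230
−0.27·log₂(0.27) = 0.5100
−0.26·log₂(0.26) = 0.5053
Sum ≈ 2.2606 → 2.261 bits.

2.261 bits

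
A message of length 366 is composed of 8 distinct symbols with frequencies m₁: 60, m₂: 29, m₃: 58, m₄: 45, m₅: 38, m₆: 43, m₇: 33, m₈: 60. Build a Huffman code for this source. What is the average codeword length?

3 bits/symbol

Probabilities are the counts divided by 366.
Repeatedly combine the two least-probable nodes; the expected code length is the sum of the merged weights.
merge 29/366 + 11/122 → 31/183
merge 19/183 + 43/366 → 27/122
merge 15/122 + 29/183 → 103/366
merge 10/61 + 10/61 → 20/61
merge 31/183 + 27/122 → 143/366
merge 103/366 + 20/61 → 223/366
merge 143/366 + 223/366 → 1
L = 31/183 + 27/122 + 103/366 + 20/61 + 143/366 + 223/366 + 1 = 3 bits/symbol.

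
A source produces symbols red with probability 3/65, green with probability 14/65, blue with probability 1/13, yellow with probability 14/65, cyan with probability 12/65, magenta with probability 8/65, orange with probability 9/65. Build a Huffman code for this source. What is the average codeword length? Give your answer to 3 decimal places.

Repeatedly combine the two least-probable nodes; the expected code length is the sum of the merged weights.
merge 3/65 + 1/13 → 8/65
merge 8/65 + 8/65 → 16/65
merge 9/65 + 12/65 → 21/65
merge 14/65 + 14/65 → 28/65
merge 16/65 + 21/65 → 37/65
merge 28/65 + 37/65 → 1
L = 8/65 + 16/65 + 21/65 + 28/65 + 37/65 + 1 = 35/13 ≈ 2.692 bits/symbol.

2.692 bits/symbol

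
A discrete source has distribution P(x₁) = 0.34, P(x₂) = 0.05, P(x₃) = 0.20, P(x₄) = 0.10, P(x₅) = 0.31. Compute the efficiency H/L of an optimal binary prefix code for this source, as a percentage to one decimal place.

Entropy H = −Σ p log₂ p ≈ 2.0656 bits.
Huffman merges: 1/20+1/10→3/20; 3/20+1/5→7/20; 31/100+17/50→13/20; 7/20+13/20→1. L = 43/20 ≈ 2.1500.
Efficiency = H/L = 2.0656/2.1500 = 96.1%.

96.1%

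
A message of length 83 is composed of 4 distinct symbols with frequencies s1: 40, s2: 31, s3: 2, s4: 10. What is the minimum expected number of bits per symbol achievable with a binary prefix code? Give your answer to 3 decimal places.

1.663 bits/symbol

Probabilities are the counts divided by 83.
Repeatedly combine the two least-probable nodes; the expected code length is the sum of the merged weights.
merge 2/83 + 10/83 → 12/83
merge 12/83 + 31/83 → 43/83
merge 40/83 + 43/83 → 1
L = 12/83 + 43/83 + 1 = 138/83 ≈ 1.663 bits/symbol.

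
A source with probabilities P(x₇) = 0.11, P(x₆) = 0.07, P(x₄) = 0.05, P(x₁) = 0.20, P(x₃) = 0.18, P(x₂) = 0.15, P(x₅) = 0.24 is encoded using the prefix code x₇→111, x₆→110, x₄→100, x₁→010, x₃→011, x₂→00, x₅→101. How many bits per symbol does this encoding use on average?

L̄ = Σ pᵢ·ℓᵢ = 0.11·3 + 0.07·3 + 0.05·3 + 0.20·3 + 0.18·3 + 0.15·2 + 0.24·3 = 2.85 bits/symbol.

2.85 bits/symbol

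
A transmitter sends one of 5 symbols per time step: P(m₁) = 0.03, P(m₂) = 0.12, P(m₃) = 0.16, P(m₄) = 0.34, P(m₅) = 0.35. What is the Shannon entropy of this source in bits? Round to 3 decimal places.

2.001 bits

H = −Σ pᵢ log₂ pᵢ.
−0.03·log₂(0.03) = 0.1518
−0.12·log₂(0.12) = 0.3671
−0.16·log₂(0.16) = 0.4230
−0.34·log₂(0.34) = 0.5292
−0.35·log₂(0.35) = 0.5301
Sum ≈ 2.0011 → 2.001 bits.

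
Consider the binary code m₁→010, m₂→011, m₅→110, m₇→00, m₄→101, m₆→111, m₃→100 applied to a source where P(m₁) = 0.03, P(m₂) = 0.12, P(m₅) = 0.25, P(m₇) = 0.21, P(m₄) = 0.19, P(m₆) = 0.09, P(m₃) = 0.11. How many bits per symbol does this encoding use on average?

2.79 bits/symbol

L̄ = Σ pᵢ·ℓᵢ = 0.03·3 + 0.12·3 + 0.25·3 + 0.21·2 + 0.19·3 + 0.09·3 + 0.11·3 = 2.79 bits/symbol.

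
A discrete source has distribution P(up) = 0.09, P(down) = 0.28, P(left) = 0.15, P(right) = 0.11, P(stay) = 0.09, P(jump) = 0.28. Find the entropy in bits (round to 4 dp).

2.4146 bits

H = −Σ pᵢ log₂ pᵢ.
−0.09·log₂(0.09) = 0.3127
−0.28·log₂(0.28) = 0.5142
−0.15·log₂(0.15) = 0.4105
−0.11·log₂(0.11) = 0.3503
−0.09·log₂(0.09) = 0.3127
−0.28·log₂(0.28) = 0.5142
Sum ≈ 2.4146 → 2.4146 bits.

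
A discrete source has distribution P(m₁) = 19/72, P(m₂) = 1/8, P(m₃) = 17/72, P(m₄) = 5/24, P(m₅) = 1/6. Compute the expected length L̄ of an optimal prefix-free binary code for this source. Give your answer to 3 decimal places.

2.292 bits/symbol

Repeatedly combine the two least-probable nodes; the expected code length is the sum of the merged weights.
merge 1/8 + 1/6 → 7/24
merge 5/24 + 17/72 → 4/9
merge 19/72 + 7/24 → 5/9
merge 4/9 + 5/9 → 1
L = 7/24 + 4/9 + 5/9 + 1 = 55/24 ≈ 2.292 bits/symbol.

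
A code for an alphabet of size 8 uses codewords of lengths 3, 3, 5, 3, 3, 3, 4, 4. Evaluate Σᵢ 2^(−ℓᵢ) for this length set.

0.78125

With common denominator 2^5 = 32: Σ 2^(−ℓᵢ) = 4/32 + 4/32 + 1/32 + 4/32 + 4/32 + 4/32 + 2/32 + 2/32 = 25/32 = 0.78125.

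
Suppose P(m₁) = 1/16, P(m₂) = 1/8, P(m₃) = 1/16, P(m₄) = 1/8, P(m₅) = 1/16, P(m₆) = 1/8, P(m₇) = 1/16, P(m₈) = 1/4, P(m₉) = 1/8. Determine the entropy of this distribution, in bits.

3 bits

Each probability is a power of 1/2, so log₂(1/p) is an integer.
H = Σ p·log₂(1/p) = 1/16·4 + 1/8·3 + 1/16·4 + 1/8·3 + 1/16·4 + 1/8·3 + 1/16·4 + 1/4·2 + 1/8·3 = 3 bits.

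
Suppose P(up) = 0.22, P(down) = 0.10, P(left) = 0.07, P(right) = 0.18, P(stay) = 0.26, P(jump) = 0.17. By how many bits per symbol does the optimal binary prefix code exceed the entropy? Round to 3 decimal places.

Entropy H = −Σ p log₂ p ≈ 2.4665 bits.
Huffman merges: 7/100+1/10→17/100; 17/100+17/100→17/50; 9/50+11/50→2/5; 13/50+17/50→3/5; 2/5+3/5→1. L = 251/100 ≈ 2.5100.
L − H = 2.5100 − 2.4665 = 0.043 bits.

0.043 bits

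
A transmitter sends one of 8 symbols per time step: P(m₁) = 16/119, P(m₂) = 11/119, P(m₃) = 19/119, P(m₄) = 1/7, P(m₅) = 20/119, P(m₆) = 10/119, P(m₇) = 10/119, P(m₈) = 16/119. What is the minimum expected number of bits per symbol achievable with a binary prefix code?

3 bits/symbol

Repeatedly combine the two least-probable nodes; the expected code length is the sum of the merged weights.
merge 10/119 + 10/119 → 20/119
merge 11/119 + 16/119 → 27/119
merge 16/119 + 1/7 → 33/119
merge 19/119 + 20/119 → 39/119
merge 20/119 + 27/119 → 47/119
merge 33/119 + 39/119 → 72/119
merge 47/119 + 72/119 → 1
L = 20/119 + 27/119 + 33/119 + 39/119 + 47/119 + 72/119 + 1 = 3 bits/symbol.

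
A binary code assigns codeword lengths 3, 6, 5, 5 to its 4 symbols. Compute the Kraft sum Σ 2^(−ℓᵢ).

With common denominator 2^6 = 64: Σ 2^(−ℓᵢ) = 8/64 + 1/64 + 2/64 + 2/64 = 13/64 = 0.203125.

0.203125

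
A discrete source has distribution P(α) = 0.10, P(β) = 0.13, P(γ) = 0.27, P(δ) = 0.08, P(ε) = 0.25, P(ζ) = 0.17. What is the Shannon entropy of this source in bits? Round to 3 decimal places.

2.451 bits

H = −Σ pᵢ log₂ pᵢ.
−0.10·log₂(0.10) = 0.3322
−0.13·log₂(0.13) = 0.3826
−0.27·log₂(0.27) = 0.5100
−0.08·log₂(0.08) = 0.2915
−0.25·log₂(0.25) = 0.5000
−0.17·log₂(0.17) = 0.4346
Sum ≈ 2.4510 → 2.451 bits.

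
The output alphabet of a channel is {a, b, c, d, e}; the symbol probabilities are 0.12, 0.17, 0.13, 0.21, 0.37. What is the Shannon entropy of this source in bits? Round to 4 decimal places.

H = −Σ pᵢ log₂ pᵢ.
−0.12·log₂(0.12) = 0.3671
−0.17·log₂(0.17) = 0.4346
−0.13·log₂(0.13) = 0.3826
−0.21·log₂(0.21) = 0.4728
−0.37·log₂(0.37) = 0.5307
Sum ≈ 2.1879 → 2.1879 bits.

2.1879 bits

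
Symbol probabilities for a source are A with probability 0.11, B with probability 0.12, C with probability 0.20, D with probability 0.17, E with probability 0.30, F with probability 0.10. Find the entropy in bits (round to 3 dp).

H = −Σ pᵢ log₂ pᵢ.
−0.11·log₂(0.11) = 0.3503
−0.12·log₂(0.12) = 0.3671
−0.20·log₂(0.20) = 0.4644
−0.17·log₂(0.17) = 0.4346
−0.30·log₂(0.30) = 0.5211
−0.10·log₂(0.10) = 0.3322
Sum ≈ 2.4696 → 2.470 bits.

2.470 bits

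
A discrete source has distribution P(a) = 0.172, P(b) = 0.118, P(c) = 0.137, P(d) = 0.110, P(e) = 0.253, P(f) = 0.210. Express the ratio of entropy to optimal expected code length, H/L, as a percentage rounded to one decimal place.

99.3%

Entropy H = −Σ p log₂ p ≈ 2.5182 bits.
Huffman merges: 11/100+59/500→57/250; 137/1000+43/250→309/1000; 21/100+57/250→219/500; 253/1000+309/1000→281/500; 219/500+281/500→1. L = 2537/1000 ≈ 2.5370.
Efficiency = H/L = 2.5182/2.5370 = 99.3%.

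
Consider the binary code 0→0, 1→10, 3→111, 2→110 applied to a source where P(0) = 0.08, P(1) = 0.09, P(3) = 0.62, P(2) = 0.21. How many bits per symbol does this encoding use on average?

L̄ = Σ pᵢ·ℓᵢ = 0.08·1 + 0.09·2 + 0.62·3 + 0.21·3 = 2.75 bits/symbol.

2.75 bits/symbol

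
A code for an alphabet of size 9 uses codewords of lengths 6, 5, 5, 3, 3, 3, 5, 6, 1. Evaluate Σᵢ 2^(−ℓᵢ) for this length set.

1

With common denominator 2^6 = 64: Σ 2^(−ℓᵢ) = 1/64 + 2/64 + 2/64 + 8/64 + 8/64 + 8/64 + 2/64 + 1/64 + 32/64 = 64/64 = 1.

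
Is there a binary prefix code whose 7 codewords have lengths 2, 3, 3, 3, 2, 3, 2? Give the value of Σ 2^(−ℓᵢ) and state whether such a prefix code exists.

1.25; no

With common denominator 2^3 = 8: Σ 2^(−ℓᵢ) = 2/8 + 1/8 + 1/8 + 1/8 + 2/8 + 1/8 + 2/8 = 10/8 = 1.25.
Kraft's inequality requires Σ ≤ 1; here Σ = 1.25 > 1, so no such prefix code exists.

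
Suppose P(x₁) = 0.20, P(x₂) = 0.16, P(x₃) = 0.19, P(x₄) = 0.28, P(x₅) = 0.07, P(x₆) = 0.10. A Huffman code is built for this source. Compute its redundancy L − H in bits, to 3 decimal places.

Entropy H = −Σ p log₂ p ≈ 2.4576 bits.
Huffman merges: 7/100+1/10→17/100; 4/25+17/100→33/100; 19/100+1/5→39/100; 7/25+33/100→61/100; 39/100+61/100→1. L = 5/2 ≈ 2.5000.
L − H = 2.5000 − 2.4576 = 0.042 bits.

0.042 bits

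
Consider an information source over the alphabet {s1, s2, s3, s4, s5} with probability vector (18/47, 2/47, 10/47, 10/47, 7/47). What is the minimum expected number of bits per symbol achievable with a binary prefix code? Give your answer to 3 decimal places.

Repeatedly combine the two least-probable nodes; the expected code length is the sum of the merged weights.
merge 2/47 + 7/47 → 9/47
merge 9/47 + 10/47 → 19/47
merge 10/47 + 18/47 → 28/47
merge 19/47 + 28/47 → 1
L = 9/47 + 19/47 + 28/47 + 1 = 103/47 ≈ 2.191 bits/symbol.

2.191 bits/symbol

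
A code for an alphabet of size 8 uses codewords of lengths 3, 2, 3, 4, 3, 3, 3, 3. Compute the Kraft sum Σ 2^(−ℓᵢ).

With common denominator 2^4 = 16: Σ 2^(−ℓᵢ) = 2/16 + 4/16 + 2/16 + 1/16 + 2/16 + 2/16 + 2/16 + 2/16 = 17/16 = 1.0625.

1.0625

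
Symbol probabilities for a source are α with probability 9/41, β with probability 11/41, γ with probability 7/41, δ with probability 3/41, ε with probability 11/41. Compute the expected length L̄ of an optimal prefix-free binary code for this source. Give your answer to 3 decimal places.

Repeatedly combine the two least-probable nodes; the expected code length is the sum of the merged weights.
merge 3/41 + 7/41 → 10/41
merge 9/41 + 10/41 → 19/41
merge 11/41 + 11/41 → 22/41
merge 19/41 + 22/41 → 1
L = 10/41 + 19/41 + 22/41 + 1 = 92/41 ≈ 2.244 bits/symbol.

2.244 bits/symbol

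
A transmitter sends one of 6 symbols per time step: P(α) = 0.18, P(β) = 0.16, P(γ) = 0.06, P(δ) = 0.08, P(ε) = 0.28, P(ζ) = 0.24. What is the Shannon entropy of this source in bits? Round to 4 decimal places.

2.4117 bits

H = −Σ pᵢ log₂ pᵢ.
−0.18·log₂(0.18) = 0.4453
−0.16·log₂(0.16) = 0.4230
−0.06·log₂(0.06) = 0.2435
−0.08·log₂(0.08) = 0.2915
−0.28·log₂(0.28) = 0.5142
−0.24·log₂(0.24) = 0.4941
Sum ≈ 2.4117 → 2.4117 bits.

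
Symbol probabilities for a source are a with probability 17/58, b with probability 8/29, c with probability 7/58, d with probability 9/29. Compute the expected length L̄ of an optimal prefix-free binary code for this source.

Repeatedly combine the two least-probable nodes; the expected code length is the sum of the merged weights.
merge 7/58 + 8/29 → 23/58
merge 17/58 + 9/29 → 35/58
merge 23/58 + 35/58 → 1
L = 23/58 + 35/58 + 1 = 2 bits/symbol.

2 bits/symbol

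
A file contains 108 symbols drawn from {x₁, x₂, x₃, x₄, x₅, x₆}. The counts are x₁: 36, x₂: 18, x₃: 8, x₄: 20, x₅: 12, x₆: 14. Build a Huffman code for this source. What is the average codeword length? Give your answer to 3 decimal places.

Probabilities are the counts divided by 108.
Repeatedly combine the two least-probable nodes; the expected code length is the sum of the merged weights.
merge 2/27 + 1/9 → 5/27
merge 7/54 + 1/6 → 8/27
merge 5/27 + 5/27 → 10/27
merge 8/27 + 1/3 → 17/27
merge 10/27 + 17/27 → 1
L = 5/27 + 8/27 + 10/27 + 17/27 + 1 = 67/27 ≈ 2.481 bits/symbol.

2.481 bits/symbol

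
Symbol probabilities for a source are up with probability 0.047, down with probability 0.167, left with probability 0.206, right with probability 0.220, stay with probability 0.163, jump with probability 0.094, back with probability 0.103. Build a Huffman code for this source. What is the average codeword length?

Repeatedly combine the two least-probable nodes; the expected code length is the sum of the merged weights.
merge 47/1000 + 47/500 → 141/1000
merge 103/1000 + 141/1000 → 61/250
merge 163/1000 + 167/1000 → 33/100
merge 103/500 + 11/50 → 213/500
merge 61/250 + 33/100 → 287/500
merge 213/500 + 287/500 → 1
L = 141/1000 + 61/250 + 33/100 + 213/500 + 287/500 + 1 = 543/200 = 2.715 bits/symbol.

2.715 bits/symbol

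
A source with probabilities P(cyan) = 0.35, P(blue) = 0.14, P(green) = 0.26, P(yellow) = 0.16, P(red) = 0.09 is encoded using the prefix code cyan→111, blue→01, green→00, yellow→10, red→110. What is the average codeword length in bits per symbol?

L̄ = Σ pᵢ·ℓᵢ = 0.35·3 + 0.14·2 + 0.26·2 + 0.16·2 + 0.09·3 = 2.44 bits/symbol.

2.44 bits/symbol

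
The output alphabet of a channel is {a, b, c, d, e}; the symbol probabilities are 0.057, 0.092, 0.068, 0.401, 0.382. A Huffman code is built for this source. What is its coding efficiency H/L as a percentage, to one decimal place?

96.6%

Entropy H = −Σ p log₂ p ≈ 1.8750 bits.
Huffman merges: 57/1000+17/250→1/8; 23/250+1/8→217/1000; 217/1000+191/500→599/1000; 401/1000+599/1000→1. L = 1941/1000 ≈ 1.9410.
Efficiency = H/L = 1.8750/1.9410 = 96.6%.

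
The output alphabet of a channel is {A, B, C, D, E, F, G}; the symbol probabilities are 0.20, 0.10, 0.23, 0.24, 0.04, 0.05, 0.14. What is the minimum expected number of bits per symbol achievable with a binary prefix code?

2.61 bits/symbol

Repeatedly combine the two least-probable nodes; the expected code length is the sum of the merged weights.
merge 1/25 + 1/20 → 9/100
merge 9/100 + 1/10 → 19/100
merge 7/50 + 19/100 → 33/100
merge 1/5 + 23/100 → 43/100
merge 6/25 + 33/100 → 57/100
merge 43/100 + 57/100 → 1
L = 9/100 + 19/100 + 33/100 + 43/100 + 57/100 + 1 = 261/100 = 2.61 bits/symbol.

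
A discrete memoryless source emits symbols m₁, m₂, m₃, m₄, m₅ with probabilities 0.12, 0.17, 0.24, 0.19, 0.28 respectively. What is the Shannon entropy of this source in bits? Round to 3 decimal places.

2.265 bits

H = −Σ pᵢ log₂ pᵢ.
−0.12·log₂(0.12) = 0.3671
−0.17·log₂(0.17) = 0.4346
−0.24·log₂(0.24) = 0.4941
−0.19·log₂(0.19) = 0.4552
−0.28·log₂(0.28) = 0.5142
Sum ≈ 2.2652 → 2.265 bits.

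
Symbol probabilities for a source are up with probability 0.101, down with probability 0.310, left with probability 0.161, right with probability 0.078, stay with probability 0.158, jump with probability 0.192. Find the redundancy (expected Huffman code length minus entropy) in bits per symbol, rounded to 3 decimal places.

0.051 bits

Entropy H = −Σ p log₂ p ≈ 2.4469 bits.
Huffman merges: 39/500+101/1000→179/1000; 79/500+161/1000→319/1000; 179/1000+24/125→371/1000; 31/100+319/1000→629/1000; 371/1000+629/1000→1. L = 1249/500 ≈ 2.4980.
L − H = 2.4980 − 2.4469 = 0.051 bits.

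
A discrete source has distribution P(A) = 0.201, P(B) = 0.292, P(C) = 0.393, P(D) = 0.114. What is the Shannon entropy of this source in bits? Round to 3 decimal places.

1.871 bits

H = −Σ pᵢ log₂ pᵢ.
−0.201·log₂(0.201) = 0.4653
−0.292·log₂(0.292) = 0.5186
−0.393·log₂(0.393) = 0.5295
−0.114·log₂(0.114) = 0.3571
Sum ≈ 1.8705 → 1.871 bits.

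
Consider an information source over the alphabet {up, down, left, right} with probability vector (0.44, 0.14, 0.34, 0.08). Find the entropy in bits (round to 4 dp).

H = −Σ pᵢ log₂ pᵢ.
−0.44·log₂(0.44) = 0.5211
−0.14·log₂(0.14) = 0.3971
−0.34·log₂(0.34) = 0.5292
−0.08·log₂(0.08) = 0.2915
Sum ≈ 1.7389 → 1.7389 bits.

1.7389 bits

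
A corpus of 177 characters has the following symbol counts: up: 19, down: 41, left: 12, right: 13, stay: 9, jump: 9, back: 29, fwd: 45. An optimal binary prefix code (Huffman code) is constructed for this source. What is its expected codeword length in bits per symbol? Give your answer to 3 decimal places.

2.757 bits/symbol

Probabilities are the counts divided by 177.
Repeatedly combine the two least-probable nodes; the expected code length is the sum of the merged weights.
merge 3/59 + 3/59 → 6/59
merge 4/59 + 13/177 → 25/177
merge 6/59 + 19/177 → 37/177
merge 25/177 + 29/177 → 18/59
merge 37/177 + 41/177 → 26/59
merge 15/59 + 18/59 → 33/59
merge 26/59 + 33/59 → 1
L = 6/59 + 25/177 + 37/177 + 18/59 + 26/59 + 33/59 + 1 = 488/177 ≈ 2.757 bits/symbol.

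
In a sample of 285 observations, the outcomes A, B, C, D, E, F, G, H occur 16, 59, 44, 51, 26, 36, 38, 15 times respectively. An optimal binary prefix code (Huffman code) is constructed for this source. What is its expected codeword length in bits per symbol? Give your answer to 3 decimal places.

Probabilities are the counts divided by 285.
Repeatedly combine the two least-probable nodes; the expected code length is the sum of the merged weights.
merge 1/19 + 16/285 → 31/285
merge 26/285 + 31/285 → 1/5
merge 12/95 + 2/15 → 74/285
merge 44/285 + 17/95 → 1/3
merge 1/5 + 59/285 → 116/285
merge 74/285 + 1/3 → 169/285
merge 116/285 + 169/285 → 1
L = 31/285 + 1/5 + 74/285 + 1/3 + 116/285 + 169/285 + 1 = 827/285 ≈ 2.902 bits/symbol.

2.902 bits/symbol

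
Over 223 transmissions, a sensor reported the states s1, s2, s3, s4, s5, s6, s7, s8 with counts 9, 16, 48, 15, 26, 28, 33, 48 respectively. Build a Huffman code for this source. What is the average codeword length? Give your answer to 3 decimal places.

2.857 bits/symbol

Probabilities are the counts divided by 223.
Repeatedly combine the two least-probable nodes; the expected code length is the sum of the merged weights.
merge 9/223 + 15/223 → 24/223
merge 16/223 + 24/223 → 40/223
merge 26/223 + 28/223 → 54/223
merge 33/223 + 40/223 → 73/223
merge 48/223 + 48/223 → 96/223
merge 54/223 + 73/223 → 127/223
merge 96/223 + 127/223 → 1
L = 24/223 + 40/223 + 54/223 + 73/223 + 96/223 + 127/223 + 1 = 637/223 ≈ 2.857 bits/symbol.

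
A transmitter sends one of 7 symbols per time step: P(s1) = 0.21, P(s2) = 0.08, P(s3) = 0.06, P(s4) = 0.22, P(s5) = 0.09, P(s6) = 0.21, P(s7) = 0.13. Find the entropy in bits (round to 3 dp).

2.657 bits

H = −Σ pᵢ log₂ pᵢ.
−0.21·log₂(0.21) = 0.4728
−0.08·log₂(0.08) = 0.2915
−0.06·log₂(0.06) = 0.2435
−0.22·log₂(0.22) = 0.4806
−0.09·log₂(0.09) = 0.3127
−0.21·log₂(0.21) = 0.4728
−0.13·log₂(0.13) = 0.3826
Sum ≈ 2.6566 → 2.657 bits.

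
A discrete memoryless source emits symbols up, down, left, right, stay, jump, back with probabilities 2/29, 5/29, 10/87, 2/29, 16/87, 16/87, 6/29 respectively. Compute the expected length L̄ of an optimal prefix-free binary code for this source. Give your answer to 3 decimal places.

Repeatedly combine the two least-probable nodes; the expected code length is the sum of the merged weights.
merge 2/29 + 2/29 → 4/29
merge 10/87 + 4/29 → 22/87
merge 5/29 + 16/87 → 31/87
merge 16/87 + 6/29 → 34/87
merge 22/87 + 31/87 → 53/87
merge 34/87 + 53/87 → 1
L = 4/29 + 22/87 + 31/87 + 34/87 + 53/87 + 1 = 239/87 ≈ 2.747 bits/symbol.

2.747 bits/symbol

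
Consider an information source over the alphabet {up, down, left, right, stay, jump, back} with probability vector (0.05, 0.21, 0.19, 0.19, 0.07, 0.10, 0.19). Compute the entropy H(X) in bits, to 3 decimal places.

H = −Σ pᵢ log₂ pᵢ.
−0.05·log₂(0.05) = 0.2161
−0.21·log₂(0.21) = 0.4728
−0.19·log₂(0.19) = 0.4552
−0.19·log₂(0.19) = 0.4552
−0.07·log₂(0.07) = 0.2686
−0.10·log₂(0.10) = 0.3322
−0.19·log₂(0.19) = 0.4552
Sum ≈ 2.6553 → 2.655 bits.

2.655 bits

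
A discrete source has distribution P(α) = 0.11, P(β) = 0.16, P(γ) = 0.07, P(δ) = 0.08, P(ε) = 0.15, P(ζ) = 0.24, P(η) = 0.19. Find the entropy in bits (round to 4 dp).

2.6933 bits

H = −Σ pᵢ log₂ pᵢ.
−0.11·log₂(0.11) = 0.3503
−0.16·log₂(0.16) = 0.4230
−0.07·log₂(0.07) = 0.2686
−0.08·log₂(0.08) = 0.2915
−0.15·log₂(0.15) = 0.4105
−0.24·log₂(0.24) = 0.4941
−0.19·log₂(0.19) = 0.4552
Sum ≈ 2.6933 → 2.6933 bits.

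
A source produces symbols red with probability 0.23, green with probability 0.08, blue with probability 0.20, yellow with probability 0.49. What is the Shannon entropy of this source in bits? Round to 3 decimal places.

H = −Σ pᵢ log₂ pᵢ.
−0.23·log₂(0.23) = 0.4877
−0.08·log₂(0.08) = 0.2915
−0.20·log₂(0.20) = 0.4644
−0.49·log₂(0.49) = 0.5043
Sum ≈ 1.7478 → 1.748 bits.

1.748 bits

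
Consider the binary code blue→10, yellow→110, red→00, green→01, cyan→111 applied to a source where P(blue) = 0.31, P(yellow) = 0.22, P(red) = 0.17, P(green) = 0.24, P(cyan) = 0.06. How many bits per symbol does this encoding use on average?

2.28 bits/symbol

L̄ = Σ pᵢ·ℓᵢ = 0.31·2 + 0.22·3 + 0.17·2 + 0.24·2 + 0.06·3 = 2.28 bits/symbol.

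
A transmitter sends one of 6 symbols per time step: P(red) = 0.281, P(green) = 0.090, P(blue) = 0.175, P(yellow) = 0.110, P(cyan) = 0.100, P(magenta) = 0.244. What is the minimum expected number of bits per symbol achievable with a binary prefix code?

2.475 bits/symbol

Repeatedly combine the two least-probable nodes; the expected code length is the sum of the merged weights.
merge 9/100 + 1/10 → 19/100
merge 11/100 + 7/40 → 57/200
merge 19/100 + 61/250 → 217/500
merge 281/1000 + 57/200 → 283/500
merge 217/500 + 283/500 → 1
L = 19/100 + 57/200 + 217/500 + 283/500 + 1 = 99/40 = 2.475 bits/symbol.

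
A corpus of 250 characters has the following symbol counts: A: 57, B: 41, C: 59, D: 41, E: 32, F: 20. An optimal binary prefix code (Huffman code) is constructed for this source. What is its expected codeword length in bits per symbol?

Probabilities are the counts divided by 250.
Repeatedly combine the two least-probable nodes; the expected code length is the sum of the merged weights.
merge 2/25 + 16/125 → 26/125
merge 41/250 + 41/250 → 41/125
merge 26/125 + 57/250 → 109/250
merge 59/250 + 41/125 → 141/250
merge 109/250 + 141/250 → 1
L = 26/125 + 41/125 + 109/250 + 141/250 + 1 = 317/125 = 2.536 bits/symbol.

2.536 bits/symbol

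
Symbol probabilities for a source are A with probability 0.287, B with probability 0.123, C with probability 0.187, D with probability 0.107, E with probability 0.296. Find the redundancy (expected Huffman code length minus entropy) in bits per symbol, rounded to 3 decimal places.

0.024 bits

Entropy H = −Σ p log₂ p ≈ 2.2059 bits.
Huffman merges: 107/1000+123/1000→23/100; 187/1000+23/100→417/1000; 287/1000+37/125→583/1000; 417/1000+583/1000→1. L = 223/100 ≈ 2.2300.
L − H = 2.2300 − 2.2059 = 0.024 bits.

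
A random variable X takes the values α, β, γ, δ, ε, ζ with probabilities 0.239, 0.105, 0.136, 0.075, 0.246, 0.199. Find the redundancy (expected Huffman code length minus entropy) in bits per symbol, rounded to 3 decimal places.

Entropy H = −Σ p log₂ p ≈ 2.4679 bits.
Huffman merges: 3/40+21/200→9/50; 17/125+9/50→79/250; 199/1000+239/1000→219/500; 123/500+79/250→281/500; 219/500+281/500→1. L = 312/125 ≈ 2.4960.
L − H = 2.4960 − 2.4679 = 0.028 bits.

0.028 bits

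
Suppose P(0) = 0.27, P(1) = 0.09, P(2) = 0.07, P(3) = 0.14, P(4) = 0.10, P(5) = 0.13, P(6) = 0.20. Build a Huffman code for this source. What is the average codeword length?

Repeatedly combine the two least-probable nodes; the expected code length is the sum of the merged weights.
merge 7/100 + 9/100 → 4/25
merge 1/10 + 13/100 → 23/100
merge 7/50 + 4/25 → 3/10
merge 1/5 + 23/100 → 43/100
merge 27/100 + 3/10 → 57/100
merge 43/100 + 57/100 → 1
L = 4/25 + 23/100 + 3/10 + 43/100 + 57/100 + 1 = 269/100 = 2.69 bits/symbol.

2.69 bits/symbol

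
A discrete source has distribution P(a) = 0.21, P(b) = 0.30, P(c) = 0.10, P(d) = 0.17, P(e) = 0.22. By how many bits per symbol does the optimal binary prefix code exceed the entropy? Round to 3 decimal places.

Entropy H = −Σ p log₂ p ≈ 2.2413 bits.
Huffman merges: 1/10+17/100→27/100; 21/100+11/50→43/100; 27/100+3/10→57/100; 43/100+57/100→1. L = 227/100 ≈ 2.2700.
L − H = 2.2700 − 2.2413 = 0.029 bits.

0.029 bits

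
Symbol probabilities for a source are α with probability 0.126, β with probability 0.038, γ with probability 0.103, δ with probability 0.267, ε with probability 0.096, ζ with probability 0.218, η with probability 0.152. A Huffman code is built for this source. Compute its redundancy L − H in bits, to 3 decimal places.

Entropy H = −Σ p log₂ p ≈ 2.6190 bits.
Huffman merges: 19/500+12/125→67/500; 103/1000+63/500→229/1000; 67/500+19/125→143/500; 109/500+229/1000→447/1000; 267/1000+143/500→553/1000; 447/1000+553/1000→1. L = 2649/1000 ≈ 2.6490.
L − H = 2.6490 − 2.6190 = 0.030 bits.

0.030 bits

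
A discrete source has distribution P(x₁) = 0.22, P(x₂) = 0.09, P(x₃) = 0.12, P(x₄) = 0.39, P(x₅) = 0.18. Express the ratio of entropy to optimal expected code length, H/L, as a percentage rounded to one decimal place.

96.6%

Entropy H = −Σ p log₂ p ≈ 2.1354 bits.
Huffman merges: 9/100+3/25→21/100; 9/50+21/100→39/100; 11/50+39/100→61/100; 39/100+61/100→1. L = 221/100 ≈ 2.2100.
Efficiency = H/L = 2.1354/2.2100 = 96.6%.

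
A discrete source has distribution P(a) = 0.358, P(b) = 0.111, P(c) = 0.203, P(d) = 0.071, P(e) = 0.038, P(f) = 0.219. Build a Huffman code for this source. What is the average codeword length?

Repeatedly combine the two least-probable nodes; the expected code length is the sum of the merged weights.
merge 19/500 + 71/1000 → 109/1000
merge 109/1000 + 111/1000 → 11/50
merge 203/1000 + 219/1000 → 211/500
merge 11/50 + 179/500 → 289/500
merge 211/500 + 289/500 → 1
L = 109/1000 + 11/50 + 211/500 + 289/500 + 1 = 2329/1000 = 2.329 bits/symbol.

2.329 bits/symbol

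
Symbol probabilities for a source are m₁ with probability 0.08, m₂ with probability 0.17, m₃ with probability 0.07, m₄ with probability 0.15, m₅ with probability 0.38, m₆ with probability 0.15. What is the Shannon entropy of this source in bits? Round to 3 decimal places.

2.346 bits

H = −Σ pᵢ log₂ pᵢ.
−0.08·log₂(0.08) = 0.2915
−0.17·log₂(0.17) = 0.4346
−0.07·log₂(0.07) = 0.2686
−0.15·log₂(0.15) = 0.4105
−0.38·log₂(0.38) = 0.5305
−0.15·log₂(0.15) = 0.4105
Sum ≈ 2.3462 → 2.346 bits.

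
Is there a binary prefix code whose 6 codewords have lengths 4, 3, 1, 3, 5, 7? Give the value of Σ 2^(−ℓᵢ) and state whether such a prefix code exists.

With common denominator 2^7 = 128: Σ 2^(−ℓᵢ) = 8/128 + 16/128 + 64/128 + 16/128 + 4/128 + 1/128 = 109/128 = 0.8515625.
Kraft's inequality requires Σ ≤ 1; here Σ = 0.8515625 ≤ 1, so such a prefix code exists.

0.8515625; yes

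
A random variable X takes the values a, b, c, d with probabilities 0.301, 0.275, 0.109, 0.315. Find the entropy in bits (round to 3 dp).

1.907 bits

H = −Σ pᵢ log₂ pᵢ.
−0.301·log₂(0.301) = 0.5214
−0.275·log₂(0.275) = 0.5122
−0.109·log₂(0.109) = 0.3485
−0.315·log₂(0.315) = 0.5250
Sum ≈ 1.9071 → 1.907 bits.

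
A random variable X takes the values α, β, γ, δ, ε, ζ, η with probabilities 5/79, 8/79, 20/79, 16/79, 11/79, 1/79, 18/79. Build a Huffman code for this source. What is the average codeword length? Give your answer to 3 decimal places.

Repeatedly combine the two least-probable nodes; the expected code length is the sum of the merged weights.
merge 1/79 + 5/79 → 6/79
merge 6/79 + 8/79 → 14/79
merge 11/79 + 14/79 → 25/79
merge 16/79 + 18/79 → 34/79
merge 20/79 + 25/79 → 45/79
merge 34/79 + 45/79 → 1
L = 6/79 + 14/79 + 25/79 + 34/79 + 45/79 + 1 = 203/79 ≈ 2.570 bits/symbol.

2.570 bits/symbol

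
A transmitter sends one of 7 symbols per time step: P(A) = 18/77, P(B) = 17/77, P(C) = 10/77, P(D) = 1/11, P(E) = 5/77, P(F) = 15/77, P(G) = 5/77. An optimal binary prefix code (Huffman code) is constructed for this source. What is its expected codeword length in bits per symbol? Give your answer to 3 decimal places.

2.675 bits/symbol

Repeatedly combine the two least-probable nodes; the expected code length is the sum of the merged weights.
merge 5/77 + 5/77 → 10/77
merge 1/11 + 10/77 → 17/77
merge 10/77 + 15/77 → 25/77
merge 17/77 + 17/77 → 34/77
merge 18/77 + 25/77 → 43/77
merge 34/77 + 43/77 → 1
L = 10/77 + 17/77 + 25/77 + 34/77 + 43/77 + 1 = 206/77 ≈ 2.675 bits/symbol.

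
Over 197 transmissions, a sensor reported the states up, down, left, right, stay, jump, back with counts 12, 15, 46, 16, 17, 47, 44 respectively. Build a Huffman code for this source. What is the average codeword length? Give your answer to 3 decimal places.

2.609 bits/symbol

Probabilities are the counts divided by 197.
Repeatedly combine the two least-probable nodes; the expected code length is the sum of the merged weights.
merge 12/197 + 15/197 → 27/197
merge 16/197 + 17/197 → 33/197
merge 27/197 + 33/197 → 60/197
merge 44/197 + 46/197 → 90/197
merge 47/197 + 60/197 → 107/197
merge 90/197 + 107/197 → 1
L = 27/197 + 33/197 + 60/197 + 90/197 + 107/197 + 1 = 514/197 ≈ 2.609 bits/symbol.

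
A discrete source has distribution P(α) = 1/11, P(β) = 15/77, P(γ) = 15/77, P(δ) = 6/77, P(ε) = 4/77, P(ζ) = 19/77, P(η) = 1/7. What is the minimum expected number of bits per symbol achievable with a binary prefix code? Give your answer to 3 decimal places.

Repeatedly combine the two least-probable nodes; the expected code length is the sum of the merged weights.
merge 4/77 + 6/77 → 10/77
merge 1/11 + 10/77 → 17/77
merge 1/7 + 15/77 → 26/77
merge 15/77 + 17/77 → 32/77
merge 19/77 + 26/77 → 45/77
merge 32/77 + 45/77 → 1
L = 10/77 + 17/77 + 26/77 + 32/77 + 45/77 + 1 = 207/77 ≈ 2.688 bits/symbol.

2.688 bits/symbol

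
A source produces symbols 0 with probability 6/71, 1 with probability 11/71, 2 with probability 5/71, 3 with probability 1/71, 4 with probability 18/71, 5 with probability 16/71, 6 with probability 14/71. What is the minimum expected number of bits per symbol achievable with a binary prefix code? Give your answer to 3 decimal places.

Repeatedly combine the two least-probable nodes; the expected code length is the sum of the merged weights.
merge 1/71 + 5/71 → 6/71
merge 6/71 + 6/71 → 12/71
merge 11/71 + 12/71 → 23/71
merge 14/71 + 16/71 → 30/71
merge 18/71 + 23/71 → 41/71
merge 30/71 + 41/71 → 1
L = 6/71 + 12/71 + 23/71 + 30/71 + 41/71 + 1 = 183/71 ≈ 2.577 bits/symbol.

2.577 bits/symbol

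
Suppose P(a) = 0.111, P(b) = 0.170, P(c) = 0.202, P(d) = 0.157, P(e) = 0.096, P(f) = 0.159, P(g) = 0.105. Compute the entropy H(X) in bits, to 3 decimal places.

H = −Σ pᵢ log₂ pᵢ.
−0.111·log₂(0.111) = 0.3520
−0.170·log₂(0.170) = 0.4346
−0.202·log₂(0.202) = 0.4661
−0.157·log₂(0.157) = 0.4194
−0.096·log₂(0.096) = 0.3246
−0.159·log₂(0.159) = 0.4218
−0.105·log₂(0.105) = 0.3414
Sum ≈ 2.7599 → 2.760 bits.

2.760 bits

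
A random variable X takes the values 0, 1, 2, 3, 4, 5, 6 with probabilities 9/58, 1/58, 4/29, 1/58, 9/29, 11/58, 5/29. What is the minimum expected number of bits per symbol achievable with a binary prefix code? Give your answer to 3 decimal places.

2.534 bits/symbol

Repeatedly combine the two least-probable nodes; the expected code length is the sum of the merged weights.
merge 1/58 + 1/58 → 1/29
merge 1/29 + 4/29 → 5/29
merge 9/58 + 5/29 → 19/58
merge 5/29 + 11/58 → 21/58
merge 9/29 + 19/58 → 37/58
merge 21/58 + 37/58 → 1
L = 1/29 + 5/29 + 19/58 + 21/58 + 37/58 + 1 = 147/58 ≈ 2.534 bits/symbol.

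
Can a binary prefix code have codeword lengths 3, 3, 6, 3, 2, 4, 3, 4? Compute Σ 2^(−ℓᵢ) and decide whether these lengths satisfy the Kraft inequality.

0.890625; yes

With common denominator 2^6 = 64: Σ 2^(−ℓᵢ) = 8/64 + 8/64 + 1/64 + 8/64 + 16/64 + 4/64 + 8/64 + 4/64 = 57/64 = 0.890625.
Kraft's inequality requires Σ ≤ 1; here Σ = 0.890625 ≤ 1, so such a prefix code exists.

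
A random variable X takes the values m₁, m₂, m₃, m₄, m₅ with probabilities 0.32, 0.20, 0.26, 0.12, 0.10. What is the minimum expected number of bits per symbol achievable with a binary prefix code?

Repeatedly combine the two least-probable nodes; the expected code length is the sum of the merged weights.
merge 1/10 + 3/25 → 11/50
merge 1/5 + 11/50 → 21/50
merge 13/50 + 8/25 → 29/50
merge 21/50 + 29/50 → 1
L = 11/50 + 21/50 + 29/50 + 1 = 111/50 = 2.22 bits/symbol.

2.22 bits/symbol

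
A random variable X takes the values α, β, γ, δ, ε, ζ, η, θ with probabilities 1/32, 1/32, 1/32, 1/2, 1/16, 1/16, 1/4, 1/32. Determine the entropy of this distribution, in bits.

Each probability is a power of 1/2, so log₂(1/p) is an integer.
H = Σ p·log₂(1/p) = 1/32·5 + 1/32·5 + 1/32·5 + 1/2·1 + 1/16·4 + 1/16·4 + 1/4·2 + 1/32·5 = 2.125 bits.

2.125 bits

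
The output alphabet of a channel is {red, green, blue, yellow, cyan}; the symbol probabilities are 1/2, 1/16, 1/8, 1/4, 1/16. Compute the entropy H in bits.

1.875 bits

Each probability is a power of 1/2, so log₂(1/p) is an integer.
H = Σ p·log₂(1/p) = 1/2·1 + 1/16·4 + 1/8·3 + 1/4·2 + 1/16·4 = 1.875 bits.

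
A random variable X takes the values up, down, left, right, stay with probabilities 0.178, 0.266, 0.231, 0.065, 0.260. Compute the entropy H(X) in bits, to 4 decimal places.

2.2014 bits

H = −Σ pᵢ log₂ pᵢ.
−0.178·log₂(0.178) = 0.4432
−0.266·log₂(0.266) = 0.5082
−0.231·log₂(0.231) = 0.4883
−0.065·log₂(0.065) = 0.2563
−0.260·log₂(0.260) = 0.5053
Sum ≈ 2.2014 → 2.2014 bits.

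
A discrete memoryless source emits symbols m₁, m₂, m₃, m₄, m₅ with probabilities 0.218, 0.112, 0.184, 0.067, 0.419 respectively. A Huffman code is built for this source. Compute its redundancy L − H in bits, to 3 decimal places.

Entropy H = −Σ p log₂ p ≈ 2.0693 bits.
Huffman merges: 67/1000+14/125→179/1000; 179/1000+23/125→363/1000; 109/500+363/1000→581/1000; 419/1000+581/1000→1. L = 2123/1000 ≈ 2.1230.
L − H = 2.1230 − 2.0693 = 0.054 bits.

0.054 bits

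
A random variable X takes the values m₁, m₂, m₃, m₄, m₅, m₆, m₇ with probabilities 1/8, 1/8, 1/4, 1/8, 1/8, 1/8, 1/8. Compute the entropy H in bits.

Each probability is a power of 1/2, so log₂(1/p) is an integer.
H = Σ p·log₂(1/p) = 1/8·3 + 1/8·3 + 1/4·2 + 1/8·3 + 1/8·3 + 1/8·3 + 1/8·3 = 2.75 bits.

2.75 bits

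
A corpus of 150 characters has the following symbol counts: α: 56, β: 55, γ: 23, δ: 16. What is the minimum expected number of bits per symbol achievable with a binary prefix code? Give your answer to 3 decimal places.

Probabilities are the counts divided by 150.
Repeatedly combine the two least-probable nodes; the expected code length is the sum of the merged weights.
merge 8/75 + 23/150 → 13/50
merge 13/50 + 11/30 → 47/75
merge 28/75 + 47/75 → 1
L = 13/50 + 47/75 + 1 = 283/150 ≈ 1.887 bits/symbol.

1.887 bits/symbol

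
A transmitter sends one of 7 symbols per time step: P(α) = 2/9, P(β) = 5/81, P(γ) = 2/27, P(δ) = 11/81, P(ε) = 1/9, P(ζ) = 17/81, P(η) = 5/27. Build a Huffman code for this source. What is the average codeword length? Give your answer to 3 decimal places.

2.704 bits/symbol

Repeatedly combine the two least-probable nodes; the expected code length is the sum of the merged weights.
merge 5/81 + 2/27 → 11/81
merge 1/9 + 11/81 → 20/81
merge 11/81 + 5/27 → 26/81
merge 17/81 + 2/9 → 35/81
merge 20/81 + 26/81 → 46/81
merge 35/81 + 46/81 → 1
L = 11/81 + 20/81 + 26/81 + 35/81 + 46/81 + 1 = 73/27 ≈ 2.704 bits/symbol.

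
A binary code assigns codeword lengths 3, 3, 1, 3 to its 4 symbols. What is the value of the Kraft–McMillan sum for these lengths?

With common denominator 2^3 = 8: Σ 2^(−ℓᵢ) = 1/8 + 1/8 + 4/8 + 1/8 = 7/8 = 0.875.

0.875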